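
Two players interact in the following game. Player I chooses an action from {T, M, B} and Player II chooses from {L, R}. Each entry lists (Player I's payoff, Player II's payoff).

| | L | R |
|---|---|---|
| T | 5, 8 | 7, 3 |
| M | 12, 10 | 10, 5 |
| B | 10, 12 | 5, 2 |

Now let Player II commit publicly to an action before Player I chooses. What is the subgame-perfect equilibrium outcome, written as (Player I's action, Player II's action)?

Solve by backward induction (Player II leads).
- L: Player I compares 5, 12, 10 and picks M; Player II would get 10.
- R: Player I compares 7, 10, 5 and picks M; Player II would get 5.
Maximizing over 10, 5, Player II chooses L. Subgame-perfect outcome: (M, L) with payoffs (12, 10).

(M, L)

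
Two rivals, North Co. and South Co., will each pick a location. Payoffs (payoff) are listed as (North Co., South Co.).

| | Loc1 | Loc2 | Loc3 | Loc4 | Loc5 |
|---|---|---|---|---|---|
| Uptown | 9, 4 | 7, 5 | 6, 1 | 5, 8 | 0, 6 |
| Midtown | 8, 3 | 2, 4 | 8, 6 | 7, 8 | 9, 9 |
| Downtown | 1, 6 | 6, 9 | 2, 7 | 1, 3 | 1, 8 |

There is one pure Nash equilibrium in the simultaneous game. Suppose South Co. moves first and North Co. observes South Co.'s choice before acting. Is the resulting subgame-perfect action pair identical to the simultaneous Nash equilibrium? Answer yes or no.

yes

Backward induction with South Co. moving first.
- Loc1 → North Co. plays Uptown (best of 9, 8, 1); South Co. gets 4.
- Loc2 → North Co. plays Uptown (best of 7, 2, 6); South Co. gets 5.
- Loc3 → North Co. plays Midtown (best of 6, 8, 2); South Co. gets 6.
- Loc4 → North Co. plays Midtown (best of 5, 7, 1); South Co. gets 8.
- Loc5 → North Co. plays Midtown (best of 0, 9, 1); South Co. gets 9.
South Co.'s induced payoffs are 4, 5, 6, 8, 9, so South Co. commits to Loc5. Subgame-perfect outcome: (Midtown, Loc5) with payoffs (9, 9).
Under simultaneous play:
North Co.'s best replies: Loc1→Uptown; Loc2→Uptown; Loc3→Midtown; Loc4→Midtown; Loc5→Midtown.
South Co.'s best replies: Uptown→Loc4; Midtown→Loc5; Downtown→Loc2.
The unique mutual best reply is (Midtown, Loc5), giving (9, 9).
Sequential outcome (Midtown, Loc5) coincides with the Nash profile (Midtown, Loc5).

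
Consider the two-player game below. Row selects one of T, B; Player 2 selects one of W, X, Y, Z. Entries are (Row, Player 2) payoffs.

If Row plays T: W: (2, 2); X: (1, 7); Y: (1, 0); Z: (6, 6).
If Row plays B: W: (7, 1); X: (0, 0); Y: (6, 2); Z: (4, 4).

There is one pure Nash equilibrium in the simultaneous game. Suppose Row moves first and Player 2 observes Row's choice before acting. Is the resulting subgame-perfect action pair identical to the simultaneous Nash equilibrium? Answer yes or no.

Solve by backward induction (Row leads).
- T → Player 2 plays X (best of 2, 7, 0, 6); Row gets 1.
- B → Player 2 plays Z (best of 1, 0, 2, 4); Row gets 4.
Among 1, 4, the best is 4 at B. Subgame-perfect outcome: (B, Z) with payoffs (4, 4).
Under simultaneous play:
Row's best replies: W→B; X→T; Y→B; Z→T.
Player 2's best replies: T→X; B→Z.
The unique mutual best reply is (T, X), giving (1, 7).
Sequential outcome (B, Z) differs from the Nash profile (T, X).

no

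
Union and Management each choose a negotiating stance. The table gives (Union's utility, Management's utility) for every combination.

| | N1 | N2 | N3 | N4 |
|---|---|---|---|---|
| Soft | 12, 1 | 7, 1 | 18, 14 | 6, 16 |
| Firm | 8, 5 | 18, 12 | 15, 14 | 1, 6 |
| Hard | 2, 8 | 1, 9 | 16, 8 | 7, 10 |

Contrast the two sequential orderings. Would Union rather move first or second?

second

If Union leads: Management's best replies are Soft→N4, Firm→N3, Hard→N4; Union's induced payoffs 6, 15, 7; outcome (Firm, N3), payoffs (15, 14).
If Management leads: Union's best replies are N1→Soft, N2→Firm, N3→Soft, N4→Hard; Management's induced payoffs 1, 12, 14, 10; outcome (Soft, N3), payoffs (18, 14).
Union gets 15 moving first and 18 moving second, so Union prefers to move second.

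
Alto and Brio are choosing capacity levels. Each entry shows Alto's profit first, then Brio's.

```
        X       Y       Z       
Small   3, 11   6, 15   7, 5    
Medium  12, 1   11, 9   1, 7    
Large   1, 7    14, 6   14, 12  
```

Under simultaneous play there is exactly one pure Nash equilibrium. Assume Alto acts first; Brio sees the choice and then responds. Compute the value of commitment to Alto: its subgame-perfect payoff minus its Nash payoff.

0

Brio best-responds to each possible Alto move:
- Small → Brio plays Y (best of 11, 15, 5); Alto gets 6.
- Medium → Brio plays Y (best of 1, 9, 7); Alto gets 11.
- Large → Brio plays Z (best of 7, 6, 12); Alto gets 14.
Among 6, 11, 14, the best is 14 at Large. Subgame-perfect outcome: (Large, Z) with payoffs (14, 12).
Now find the simultaneous Nash equilibrium.
Alto's best replies: X→Medium; Y→Large; Z→Large.
Brio's best replies: Small→Y; Medium→Y; Large→Z.
The unique mutual best reply is (Large, Z), giving (14, 12).
Alto's commitment gain: 14 − 14 = 0.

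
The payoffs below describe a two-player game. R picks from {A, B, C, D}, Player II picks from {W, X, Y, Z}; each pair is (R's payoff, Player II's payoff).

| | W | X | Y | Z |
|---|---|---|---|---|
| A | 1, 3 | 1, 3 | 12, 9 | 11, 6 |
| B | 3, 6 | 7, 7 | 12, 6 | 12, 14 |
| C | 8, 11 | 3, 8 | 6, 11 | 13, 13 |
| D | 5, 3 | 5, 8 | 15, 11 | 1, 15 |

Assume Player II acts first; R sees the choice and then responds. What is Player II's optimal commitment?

Z

R best-responds to each possible Player II move:
- W → R plays C (best of 1, 3, 8, 5); Player II gets 11.
- X → R plays B (best of 1, 7, 3, 5); Player II gets 7.
- Y → R plays D (best of 12, 12, 6, 15); Player II gets 11.
- Z → R plays C (best of 11, 12, 13, 1); Player II gets 13.
Player II's induced payoffs are 11, 7, 11, 13, so Player II commits to Z. Subgame-perfect outcome: (C, Z) with payoffs (13, 13).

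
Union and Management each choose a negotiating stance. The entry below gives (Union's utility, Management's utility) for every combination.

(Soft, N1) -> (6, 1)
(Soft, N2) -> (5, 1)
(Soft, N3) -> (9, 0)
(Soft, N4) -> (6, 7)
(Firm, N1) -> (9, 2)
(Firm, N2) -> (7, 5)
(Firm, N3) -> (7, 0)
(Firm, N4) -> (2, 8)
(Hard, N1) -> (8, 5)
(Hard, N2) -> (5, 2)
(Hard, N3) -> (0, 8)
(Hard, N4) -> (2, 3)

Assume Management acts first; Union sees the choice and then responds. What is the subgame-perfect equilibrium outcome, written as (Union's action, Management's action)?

(Soft, N4)

Work backward from Union's decision.
- N1: BR = Firm, leader payoff 2.
- N2: BR = Firm, leader payoff 5.
- N3: BR = Soft, leader payoff 0.
- N4: BR = Soft, leader payoff 7.
Among 2, 5, 0, 7, the best is 7 at N4. Subgame-perfect outcome: (Soft, N4) with payoffs (6, 7).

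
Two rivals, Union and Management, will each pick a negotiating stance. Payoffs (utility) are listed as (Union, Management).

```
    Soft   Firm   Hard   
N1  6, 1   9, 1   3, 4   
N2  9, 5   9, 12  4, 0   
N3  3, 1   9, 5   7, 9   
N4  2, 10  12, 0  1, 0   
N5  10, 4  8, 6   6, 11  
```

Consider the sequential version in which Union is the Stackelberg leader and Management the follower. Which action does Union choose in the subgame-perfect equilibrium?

N2

Work backward from Management's decision.
- N1 → Management plays Hard (best of 1, 1, 4); Union gets 3.
- N2 → Management plays Firm (best of 5, 12, 0); Union gets 9.
- N3 → Management plays Hard (best of 1, 5, 9); Union gets 7.
- N4 → Management plays Soft (best of 10, 0, 0); Union gets 2.
- N5 → Management plays Hard (best of 4, 6, 11); Union gets 6.
Among 3, 9, 7, 2, 6, the best is 9 at N2. Subgame-perfect outcome: (N2, Firm) with payoffs (9, 12).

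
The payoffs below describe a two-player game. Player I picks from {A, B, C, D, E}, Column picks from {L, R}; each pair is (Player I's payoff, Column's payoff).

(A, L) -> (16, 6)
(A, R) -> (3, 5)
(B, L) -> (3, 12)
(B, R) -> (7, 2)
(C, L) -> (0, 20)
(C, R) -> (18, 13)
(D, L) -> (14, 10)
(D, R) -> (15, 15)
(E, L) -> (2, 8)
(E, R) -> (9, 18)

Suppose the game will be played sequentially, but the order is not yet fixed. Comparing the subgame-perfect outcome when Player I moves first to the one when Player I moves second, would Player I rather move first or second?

If Player I leads: Column's best replies are A→L, B→L, C→L, D→R, E→R; Player I's induced payoffs 16, 3, 0, 15, 9; outcome (A, L), payoffs (16, 6).
If Column leads: Player I's best replies are L→A, R→C; Column's induced payoffs 6, 13; outcome (C, R), payoffs (18, 13).
Player I gets 16 moving first and 18 moving second, so Player I prefers to move second.

second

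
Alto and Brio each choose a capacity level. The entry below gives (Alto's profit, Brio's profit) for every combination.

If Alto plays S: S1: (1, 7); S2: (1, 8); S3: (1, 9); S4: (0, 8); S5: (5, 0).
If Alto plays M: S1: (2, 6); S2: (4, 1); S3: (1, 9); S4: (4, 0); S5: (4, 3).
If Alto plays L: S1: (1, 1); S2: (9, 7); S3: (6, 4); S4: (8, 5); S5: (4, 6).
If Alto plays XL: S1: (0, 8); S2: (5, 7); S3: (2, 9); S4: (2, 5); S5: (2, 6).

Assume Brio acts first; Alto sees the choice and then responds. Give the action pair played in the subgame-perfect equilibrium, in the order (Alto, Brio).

Backward induction with Brio moving first.
- S1 → Alto plays M (best of 1, 2, 1, 0); Brio gets 6.
- S2 → Alto plays L (best of 1, 4, 9, 5); Brio gets 7.
- S3 → Alto plays L (best of 1, 1, 6, 2); Brio gets 4.
- S4 → Alto plays L (best of 0, 4, 8, 2); Brio gets 5.
- S5 → Alto plays S (best of 5, 4, 4, 2); Brio gets 0.
Among 6, 7, 4, 5, 0, the best is 7 at S2. Subgame-perfect outcome: (L, S2) with payoffs (9, 7).

(L, S2)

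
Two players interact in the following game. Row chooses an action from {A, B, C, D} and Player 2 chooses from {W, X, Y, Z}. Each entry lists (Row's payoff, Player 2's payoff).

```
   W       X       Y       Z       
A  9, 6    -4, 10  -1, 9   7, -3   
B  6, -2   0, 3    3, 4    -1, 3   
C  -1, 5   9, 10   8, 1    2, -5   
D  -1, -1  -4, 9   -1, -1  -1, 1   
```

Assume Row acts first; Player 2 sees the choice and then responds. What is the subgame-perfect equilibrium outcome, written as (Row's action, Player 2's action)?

Work backward from Player 2's decision.
- A → Player 2 plays X (best of 6, 10, 9, -3); Row gets -4.
- B → Player 2 plays Y (best of -2, 3, 4, 3); Row gets 3.
- C → Player 2 plays X (best of 5, 10, 1, -5); Row gets 9.
- D → Player 2 plays X (best of -1, 9, -1, 1); Row gets -4.
Row's induced payoffs are -4, 3, 9, -4, so Row commits to C. Subgame-perfect outcome: (C, X) with payoffs (9, 10).

(C, X)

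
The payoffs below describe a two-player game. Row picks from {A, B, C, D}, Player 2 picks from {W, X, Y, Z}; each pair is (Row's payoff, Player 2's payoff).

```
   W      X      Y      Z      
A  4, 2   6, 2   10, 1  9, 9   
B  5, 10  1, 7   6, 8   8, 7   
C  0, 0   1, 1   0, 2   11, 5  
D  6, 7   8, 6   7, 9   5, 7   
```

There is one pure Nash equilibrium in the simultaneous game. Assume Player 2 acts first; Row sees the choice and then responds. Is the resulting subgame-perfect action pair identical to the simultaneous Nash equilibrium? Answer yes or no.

Solve by backward induction (Player 2 leads).
- W → Row plays D (best of 4, 5, 0, 6); Player 2 gets 7.
- X → Row plays D (best of 6, 1, 1, 8); Player 2 gets 6.
- Y → Row plays A (best of 10, 6, 0, 7); Player 2 gets 1.
- Z → Row plays C (best of 9, 8, 11, 5); Player 2 gets 5.
Among 7, 6, 1, 5, the best is 7 at W. Subgame-perfect outcome: (D, W) with payoffs (6, 7).
For the simultaneous game, intersect best replies.
Row's best replies: W→D; X→D; Y→A; Z→C.
Player 2's best replies: A→Z; B→W; C→Z; D→Y.
The unique mutual best reply is (C, Z), giving (11, 5).
Sequential outcome (D, W) differs from the Nash profile (C, Z).

no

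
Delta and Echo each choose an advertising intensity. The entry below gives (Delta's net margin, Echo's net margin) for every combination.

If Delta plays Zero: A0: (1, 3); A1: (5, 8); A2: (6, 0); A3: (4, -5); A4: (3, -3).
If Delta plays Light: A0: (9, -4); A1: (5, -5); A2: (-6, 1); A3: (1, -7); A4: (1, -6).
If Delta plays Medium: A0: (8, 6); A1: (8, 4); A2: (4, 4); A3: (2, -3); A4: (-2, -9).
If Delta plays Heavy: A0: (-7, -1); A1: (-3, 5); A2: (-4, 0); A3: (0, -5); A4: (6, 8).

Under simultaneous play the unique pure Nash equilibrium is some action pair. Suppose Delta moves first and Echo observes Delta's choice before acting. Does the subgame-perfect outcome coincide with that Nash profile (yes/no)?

no

Solve by backward induction (Delta leads).
- Zero: Echo compares 3, 8, 0, -5, -3 and picks A1; Delta would get 5.
- Light: Echo compares -4, -5, 1, -7, -6 and picks A2; Delta would get -6.
- Medium: Echo compares 6, 4, 4, -3, -9 and picks A0; Delta would get 8.
- Heavy: Echo compares -1, 5, 0, -5, 8 and picks A4; Delta would get 6.
Maximizing over 5, -6, 8, 6, Delta chooses Medium. Subgame-perfect outcome: (Medium, A0) with payoffs (8, 6).
For the simultaneous game, intersect best replies.
Delta's best replies: A0→Light; A1→Medium; A2→Zero; A3→Zero; A4→Heavy.
Echo's best replies: Zero→A1; Light→A2; Medium→A0; Heavy→A4.
Only (Heavy, A4) has each player best-responding; Nash payoffs (6, 8).
Sequential outcome (Medium, A0) differs from the Nash profile (Heavy, A4).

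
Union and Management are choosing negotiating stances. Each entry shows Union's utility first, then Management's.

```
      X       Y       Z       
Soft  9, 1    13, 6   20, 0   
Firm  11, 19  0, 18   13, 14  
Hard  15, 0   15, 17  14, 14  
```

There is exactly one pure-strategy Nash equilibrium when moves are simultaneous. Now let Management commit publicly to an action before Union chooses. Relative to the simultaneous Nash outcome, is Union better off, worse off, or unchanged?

Solve by backward induction (Management leads).
- X: Union compares 9, 11, 15 and picks Hard; Management would get 0.
- Y: Union compares 13, 0, 15 and picks Hard; Management would get 17.
- Z: Union compares 20, 13, 14 and picks Soft; Management would get 0.
Among 0, 17, 0, the best is 17 at Y. Subgame-perfect outcome: (Hard, Y) with payoffs (15, 17).
Now find the simultaneous Nash equilibrium.
Union's best replies: X→Hard; Y→Hard; Z→Soft.
Management's best replies: Soft→Y; Firm→X; Hard→Y.
The unique mutual best reply is (Hard, Y), giving (15, 17).
Union earns 15 sequentially versus 15 at the Nash outcome: unchanged.

unchanged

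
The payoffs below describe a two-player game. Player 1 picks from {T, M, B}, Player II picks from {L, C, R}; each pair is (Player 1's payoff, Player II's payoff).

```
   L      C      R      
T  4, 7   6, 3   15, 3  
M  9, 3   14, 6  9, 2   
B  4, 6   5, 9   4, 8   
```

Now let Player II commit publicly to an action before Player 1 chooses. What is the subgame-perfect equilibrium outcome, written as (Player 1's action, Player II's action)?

Backward induction with Player II moving first.
- L: BR = M, leader payoff 3.
- C: BR = M, leader payoff 6.
- R: BR = T, leader payoff 3.
Maximizing over 3, 6, 3, Player II chooses C. Subgame-perfect outcome: (M, C) with payoffs (14, 6).

(M, C)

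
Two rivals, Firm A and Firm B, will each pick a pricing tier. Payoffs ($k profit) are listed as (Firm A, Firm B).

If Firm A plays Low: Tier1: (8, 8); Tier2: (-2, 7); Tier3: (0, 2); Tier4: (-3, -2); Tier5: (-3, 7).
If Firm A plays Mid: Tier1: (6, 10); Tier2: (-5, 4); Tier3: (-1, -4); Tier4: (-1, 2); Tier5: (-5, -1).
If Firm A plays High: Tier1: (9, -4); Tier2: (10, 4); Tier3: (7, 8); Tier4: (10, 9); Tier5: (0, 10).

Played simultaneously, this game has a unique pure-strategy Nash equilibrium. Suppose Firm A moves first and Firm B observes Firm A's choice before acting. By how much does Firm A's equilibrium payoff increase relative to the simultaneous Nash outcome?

8

Backward induction with Firm A moving first.
- Low: Firm B compares 8, 7, 2, -2, 7 and picks Tier1; Firm A would get 8.
- Mid: Firm B compares 10, 4, -4, 2, -1 and picks Tier1; Firm A would get 6.
- High: Firm B compares -4, 4, 8, 9, 10 and picks Tier5; Firm A would get 0.
Firm A's induced payoffs are 8, 6, 0, so Firm A commits to Low. Subgame-perfect outcome: (Low, Tier1) with payoffs (8, 8).
Under simultaneous play:
Firm A's best replies: Tier1→High; Tier2→High; Tier3→High; Tier4→High; Tier5→High.
Firm B's best replies: Low→Tier1; Mid→Tier1; High→Tier5.
The unique mutual best reply is (High, Tier5), giving (0, 10).
Firm A's commitment gain: 8 − 0 = 8.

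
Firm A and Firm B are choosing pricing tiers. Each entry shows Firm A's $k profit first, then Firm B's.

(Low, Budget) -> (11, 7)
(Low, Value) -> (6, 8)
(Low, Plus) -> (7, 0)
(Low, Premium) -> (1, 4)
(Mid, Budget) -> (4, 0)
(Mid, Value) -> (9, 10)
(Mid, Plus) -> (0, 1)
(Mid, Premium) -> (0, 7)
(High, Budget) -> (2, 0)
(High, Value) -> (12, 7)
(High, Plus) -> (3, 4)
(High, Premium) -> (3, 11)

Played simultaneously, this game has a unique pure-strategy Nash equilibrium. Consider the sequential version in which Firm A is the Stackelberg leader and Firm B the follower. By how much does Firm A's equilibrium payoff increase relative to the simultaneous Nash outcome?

Work backward from Firm B's decision.
- Low: Firm B compares 7, 8, 0, 4 and picks Value; Firm A would get 6.
- Mid: Firm B compares 0, 10, 1, 7 and picks Value; Firm A would get 9.
- High: Firm B compares 0, 7, 4, 11 and picks Premium; Firm A would get 3.
Among 6, 9, 3, the best is 9 at Mid. Subgame-perfect outcome: (Mid, Value) with payoffs (9, 10).
Now find the simultaneous Nash equilibrium.
Firm A's best replies: Budget→Low; Value→High; Plus→Low; Premium→High.
Firm B's best replies: Low→Value; Mid→Value; High→Premium.
Only (High, Premium) has each player best-responding; Nash payoffs (3, 11).
Firm A's commitment gain: 9 − 3 = 6.

6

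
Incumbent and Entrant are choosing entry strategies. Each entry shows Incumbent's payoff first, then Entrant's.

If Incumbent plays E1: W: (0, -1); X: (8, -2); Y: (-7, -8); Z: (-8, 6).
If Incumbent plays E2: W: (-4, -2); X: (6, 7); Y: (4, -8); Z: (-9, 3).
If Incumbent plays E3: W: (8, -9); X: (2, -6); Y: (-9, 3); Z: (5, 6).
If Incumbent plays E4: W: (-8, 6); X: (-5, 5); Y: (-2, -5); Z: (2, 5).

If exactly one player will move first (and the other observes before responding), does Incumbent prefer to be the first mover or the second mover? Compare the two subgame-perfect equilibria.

If Incumbent leads: Entrant's best replies are E1→Z, E2→X, E3→Z, E4→W; Incumbent's induced payoffs -8, 6, 5, -8; outcome (E2, X), payoffs (6, 7).
If Entrant leads: Incumbent's best replies are W→E3, X→E1, Y→E2, Z→E3; Entrant's induced payoffs -9, -2, -8, 6; outcome (E3, Z), payoffs (5, 6).
Incumbent gets 6 moving first and 5 moving second, so Incumbent prefers to move first.

first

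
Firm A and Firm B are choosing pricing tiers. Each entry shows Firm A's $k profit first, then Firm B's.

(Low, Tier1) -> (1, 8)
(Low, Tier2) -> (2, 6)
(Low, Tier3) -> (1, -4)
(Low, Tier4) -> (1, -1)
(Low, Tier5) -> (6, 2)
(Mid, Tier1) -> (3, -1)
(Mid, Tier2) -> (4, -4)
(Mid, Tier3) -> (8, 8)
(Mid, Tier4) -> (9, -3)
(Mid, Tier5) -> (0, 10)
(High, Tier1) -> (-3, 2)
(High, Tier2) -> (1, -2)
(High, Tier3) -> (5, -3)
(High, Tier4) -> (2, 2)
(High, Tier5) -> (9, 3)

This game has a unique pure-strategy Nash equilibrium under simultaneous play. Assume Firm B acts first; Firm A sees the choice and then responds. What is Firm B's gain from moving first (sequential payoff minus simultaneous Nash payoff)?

Work backward from Firm A's decision.
- Tier1: BR = Mid, leader payoff -1.
- Tier2: BR = Mid, leader payoff -4.
- Tier3: BR = Mid, leader payoff 8.
- Tier4: BR = Mid, leader payoff -3.
- Tier5: BR = High, leader payoff 3.
Among -1, -4, 8, -3, 3, the best is 8 at Tier3. Subgame-perfect outcome: (Mid, Tier3) with payoffs (8, 8).
Under simultaneous play:
Firm A's best replies: Tier1→Mid; Tier2→Mid; Tier3→Mid; Tier4→Mid; Tier5→High.
Firm B's best replies: Low→Tier1; Mid→Tier5; High→Tier5.
Only (High, Tier5) has each player best-responding; Nash payoffs (9, 3).
Firm B's commitment gain: 8 − 3 = 5.

5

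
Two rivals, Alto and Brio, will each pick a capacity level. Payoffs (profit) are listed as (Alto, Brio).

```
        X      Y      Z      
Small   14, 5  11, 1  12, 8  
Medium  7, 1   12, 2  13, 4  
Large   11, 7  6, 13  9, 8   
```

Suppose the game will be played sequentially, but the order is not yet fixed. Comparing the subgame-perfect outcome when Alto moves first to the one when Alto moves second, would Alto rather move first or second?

second

If Alto leads: Brio's best replies are Small→Z, Medium→Z, Large→Y; Alto's induced payoffs 12, 13, 6; outcome (Medium, Z), payoffs (13, 4).
If Brio leads: Alto's best replies are X→Small, Y→Medium, Z→Medium; Brio's induced payoffs 5, 2, 4; outcome (Small, X), payoffs (14, 5).
Alto gets 13 moving first and 14 moving second, so Alto prefers to move second.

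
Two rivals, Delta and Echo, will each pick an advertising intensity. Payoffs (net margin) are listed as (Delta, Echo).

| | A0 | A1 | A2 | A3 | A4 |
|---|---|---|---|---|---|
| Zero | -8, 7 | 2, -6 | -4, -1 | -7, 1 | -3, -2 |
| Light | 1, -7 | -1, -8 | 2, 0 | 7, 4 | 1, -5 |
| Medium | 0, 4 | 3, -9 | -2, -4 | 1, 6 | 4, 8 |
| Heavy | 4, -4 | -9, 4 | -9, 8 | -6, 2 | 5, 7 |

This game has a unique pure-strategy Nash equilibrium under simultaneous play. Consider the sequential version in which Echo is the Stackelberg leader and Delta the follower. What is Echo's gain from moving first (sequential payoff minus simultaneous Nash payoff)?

Backward induction with Echo moving first.
- A0: BR = Heavy, leader payoff -4.
- A1: BR = Medium, leader payoff -9.
- A2: BR = Light, leader payoff 0.
- A3: BR = Light, leader payoff 4.
- A4: BR = Heavy, leader payoff 7.
Echo's induced payoffs are -4, -9, 0, 4, 7, so Echo commits to A4. Subgame-perfect outcome: (Heavy, A4) with payoffs (5, 7).
Under simultaneous play:
Delta's best replies: A0→Heavy; A1→Medium; A2→Light; A3→Light; A4→Heavy.
Echo's best replies: Zero→A0; Light→A3; Medium→A4; Heavy→A2.
The unique mutual best reply is (Light, A3), giving (7, 4).
Echo's commitment gain: 7 − 4 = 3.

3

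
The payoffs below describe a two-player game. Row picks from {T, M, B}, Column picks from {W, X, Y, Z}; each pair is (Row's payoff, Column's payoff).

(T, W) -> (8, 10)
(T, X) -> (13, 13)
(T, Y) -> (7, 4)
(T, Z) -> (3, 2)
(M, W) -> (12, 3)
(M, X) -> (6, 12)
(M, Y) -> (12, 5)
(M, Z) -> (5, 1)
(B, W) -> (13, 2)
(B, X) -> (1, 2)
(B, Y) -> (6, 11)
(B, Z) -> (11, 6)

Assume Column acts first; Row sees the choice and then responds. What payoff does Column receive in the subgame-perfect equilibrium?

Row best-responds to each possible Column move:
- W → Row plays B (best of 8, 12, 13); Column gets 2.
- X → Row plays T (best of 13, 6, 1); Column gets 13.
- Y → Row plays M (best of 7, 12, 6); Column gets 5.
- Z → Row plays B (best of 3, 5, 11); Column gets 6.
Among 2, 13, 5, 6, the best is 13 at X. Subgame-perfect outcome: (T, X) with payoffs (13, 13).

13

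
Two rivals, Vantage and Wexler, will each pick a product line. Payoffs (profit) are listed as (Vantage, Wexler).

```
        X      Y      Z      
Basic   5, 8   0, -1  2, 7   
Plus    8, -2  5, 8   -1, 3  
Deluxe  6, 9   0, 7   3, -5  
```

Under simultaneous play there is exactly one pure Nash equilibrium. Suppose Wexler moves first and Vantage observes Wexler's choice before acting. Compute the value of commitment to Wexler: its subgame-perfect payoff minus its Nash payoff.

0

Work backward from Vantage's decision.
- X → Vantage plays Plus (best of 5, 8, 6); Wexler gets -2.
- Y → Vantage plays Plus (best of 0, 5, 0); Wexler gets 8.
- Z → Vantage plays Deluxe (best of 2, -1, 3); Wexler gets -5.
Wexler's induced payoffs are -2, 8, -5, so Wexler commits to Y. Subgame-perfect outcome: (Plus, Y) with payoffs (5, 8).
For the simultaneous game, intersect best replies.
Vantage's best replies: X→Plus; Y→Plus; Z→Deluxe.
Wexler's best replies: Basic→X; Plus→Y; Deluxe→X.
The unique mutual best reply is (Plus, Y), giving (5, 8).
Wexler's commitment gain: 8 − 8 = 0.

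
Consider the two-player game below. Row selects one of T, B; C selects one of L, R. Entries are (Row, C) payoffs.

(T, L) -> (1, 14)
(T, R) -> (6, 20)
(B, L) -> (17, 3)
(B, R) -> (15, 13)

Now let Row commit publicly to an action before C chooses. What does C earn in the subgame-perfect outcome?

Solve by backward induction (Row leads).
- T: BR = R, leader payoff 6.
- B: BR = R, leader payoff 15.
Among 6, 15, the best is 15 at B. Subgame-perfect outcome: (B, R) with payoffs (15, 13).

13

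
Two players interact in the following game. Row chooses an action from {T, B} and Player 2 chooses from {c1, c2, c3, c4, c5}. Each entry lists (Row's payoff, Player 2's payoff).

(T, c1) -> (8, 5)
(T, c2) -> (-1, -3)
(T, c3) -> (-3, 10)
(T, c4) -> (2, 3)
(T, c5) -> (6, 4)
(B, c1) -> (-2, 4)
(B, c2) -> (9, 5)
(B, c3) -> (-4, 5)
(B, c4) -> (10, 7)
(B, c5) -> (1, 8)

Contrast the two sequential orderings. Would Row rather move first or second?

first

If Row leads: Player 2's best replies are T→c3, B→c5; Row's induced payoffs -3, 1; outcome (B, c5), payoffs (1, 8).
If Player 2 leads: Row's best replies are c1→T, c2→B, c3→T, c4→B, c5→T; Player 2's induced payoffs 5, 5, 10, 7, 4; outcome (T, c3), payoffs (-3, 10).
Row gets 1 moving first and -3 moving second, so Row prefers to move first.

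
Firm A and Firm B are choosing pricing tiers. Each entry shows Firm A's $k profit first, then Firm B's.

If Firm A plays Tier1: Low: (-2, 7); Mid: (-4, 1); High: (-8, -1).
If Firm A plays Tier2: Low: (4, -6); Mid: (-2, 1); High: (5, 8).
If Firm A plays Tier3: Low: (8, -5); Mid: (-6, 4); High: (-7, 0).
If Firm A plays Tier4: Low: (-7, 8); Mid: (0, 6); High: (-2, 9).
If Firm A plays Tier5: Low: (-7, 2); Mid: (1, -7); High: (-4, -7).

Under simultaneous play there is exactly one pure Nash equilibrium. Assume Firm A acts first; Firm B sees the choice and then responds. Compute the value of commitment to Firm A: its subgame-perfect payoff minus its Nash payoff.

0

Firm B best-responds to each possible Firm A move:
- Tier1 → Firm B plays Low (best of 7, 1, -1); Firm A gets -2.
- Tier2 → Firm B plays High (best of -6, 1, 8); Firm A gets 5.
- Tier3 → Firm B plays Mid (best of -5, 4, 0); Firm A gets -6.
- Tier4 → Firm B plays High (best of 8, 6, 9); Firm A gets -2.
- Tier5 → Firm B plays Low (best of 2, -7, -7); Firm A gets -7.
Among -2, 5, -6, -2, -7, the best is 5 at Tier2. Subgame-perfect outcome: (Tier2, High) with payoffs (5, 8).
For the simultaneous game, intersect best replies.
Firm A's best replies: Low→Tier3; Mid→Tier5; High→Tier2.
Firm B's best replies: Tier1→Low; Tier2→High; Tier3→Mid; Tier4→High; Tier5→Low.
Only (Tier2, High) has each player best-responding; Nash payoffs (5, 8).
Firm A's commitment gain: 5 − 5 = 0.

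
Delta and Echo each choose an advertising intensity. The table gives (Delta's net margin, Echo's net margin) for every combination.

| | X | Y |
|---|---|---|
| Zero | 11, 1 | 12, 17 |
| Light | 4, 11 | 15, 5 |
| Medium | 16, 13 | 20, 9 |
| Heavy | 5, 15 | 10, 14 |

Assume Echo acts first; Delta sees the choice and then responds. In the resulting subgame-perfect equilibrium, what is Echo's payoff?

Delta best-responds to each possible Echo move:
- X: BR = Medium, leader payoff 13.
- Y: BR = Medium, leader payoff 9.
Among 13, 9, the best is 13 at X. Subgame-perfect outcome: (Medium, X) with payoffs (16, 13).

13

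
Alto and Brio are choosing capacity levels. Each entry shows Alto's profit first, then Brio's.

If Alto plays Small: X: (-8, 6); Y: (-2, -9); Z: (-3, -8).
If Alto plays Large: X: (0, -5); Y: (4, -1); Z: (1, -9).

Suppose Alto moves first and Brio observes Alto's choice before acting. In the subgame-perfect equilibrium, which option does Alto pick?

Large

Brio best-responds to each possible Alto move:
- Small: BR = X, leader payoff -8.
- Large: BR = Y, leader payoff 4.
Alto's induced payoffs are -8, 4, so Alto commits to Large. Subgame-perfect outcome: (Large, Y) with payoffs (4, -1).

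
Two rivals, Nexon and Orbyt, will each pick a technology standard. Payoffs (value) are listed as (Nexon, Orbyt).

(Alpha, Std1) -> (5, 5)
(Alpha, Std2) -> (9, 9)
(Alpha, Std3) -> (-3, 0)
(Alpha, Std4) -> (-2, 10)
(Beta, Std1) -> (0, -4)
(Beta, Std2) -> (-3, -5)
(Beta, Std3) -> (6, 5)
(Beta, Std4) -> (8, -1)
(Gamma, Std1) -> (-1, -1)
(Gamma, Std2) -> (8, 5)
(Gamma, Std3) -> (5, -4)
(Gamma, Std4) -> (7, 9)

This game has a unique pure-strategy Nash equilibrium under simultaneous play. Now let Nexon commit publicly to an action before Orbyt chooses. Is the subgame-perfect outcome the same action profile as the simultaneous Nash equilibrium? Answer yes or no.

Solve by backward induction (Nexon leads).
- Alpha: Orbyt compares 5, 9, 0, 10 and picks Std4; Nexon would get -2.
- Beta: Orbyt compares -4, -5, 5, -1 and picks Std3; Nexon would get 6.
- Gamma: Orbyt compares -1, 5, -4, 9 and picks Std4; Nexon would get 7.
Nexon's induced payoffs are -2, 6, 7, so Nexon commits to Gamma. Subgame-perfect outcome: (Gamma, Std4) with payoffs (7, 9).
Under simultaneous play:
Nexon's best replies: Std1→Alpha; Std2→Alpha; Std3→Beta; Std4→Beta.
Orbyt's best replies: Alpha→Std4; Beta→Std3; Gamma→Std4.
The unique mutual best reply is (Beta, Std3), giving (6, 5).
Sequential outcome (Gamma, Std4) differs from the Nash profile (Beta, Std3).

no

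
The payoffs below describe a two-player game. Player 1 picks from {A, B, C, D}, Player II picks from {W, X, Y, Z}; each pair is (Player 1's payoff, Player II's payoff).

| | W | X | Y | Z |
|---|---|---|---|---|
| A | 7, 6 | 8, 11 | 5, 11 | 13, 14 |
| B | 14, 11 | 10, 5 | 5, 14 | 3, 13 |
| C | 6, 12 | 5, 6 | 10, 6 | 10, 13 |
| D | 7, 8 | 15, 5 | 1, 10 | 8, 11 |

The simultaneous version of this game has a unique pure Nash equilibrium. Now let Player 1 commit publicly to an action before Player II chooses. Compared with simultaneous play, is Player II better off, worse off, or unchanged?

Solve by backward induction (Player 1 leads).
- A → Player II plays Z (best of 6, 11, 11, 14); Player 1 gets 13.
- B → Player II plays Y (best of 11, 5, 14, 13); Player 1 gets 5.
- C → Player II plays Z (best of 12, 6, 6, 13); Player 1 gets 10.
- D → Player II plays Z (best of 8, 5, 10, 11); Player 1 gets 8.
Among 13, 5, 10, 8, the best is 13 at A. Subgame-perfect outcome: (A, Z) with payoffs (13, 14).
Now find the simultaneous Nash equilibrium.
Player 1's best replies: W→B; X→D; Y→C; Z→A.
Player II's best replies: A→Z; B→Y; C→Z; D→Z.
Only (A, Z) has each player best-responding; Nash payoffs (13, 14).
Player II earns 14 sequentially versus 14 at the Nash outcome: unchanged.

unchanged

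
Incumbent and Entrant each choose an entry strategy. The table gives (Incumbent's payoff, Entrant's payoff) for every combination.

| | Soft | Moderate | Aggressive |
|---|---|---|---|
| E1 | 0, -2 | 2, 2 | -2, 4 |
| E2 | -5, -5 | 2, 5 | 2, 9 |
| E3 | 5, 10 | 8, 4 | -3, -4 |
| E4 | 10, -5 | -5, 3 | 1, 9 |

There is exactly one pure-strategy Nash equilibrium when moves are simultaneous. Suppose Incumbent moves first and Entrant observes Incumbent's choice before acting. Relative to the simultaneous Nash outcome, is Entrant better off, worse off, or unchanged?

Solve by backward induction (Incumbent leads).
- E1: BR = Aggressive, leader payoff -2.
- E2: BR = Aggressive, leader payoff 2.
- E3: BR = Soft, leader payoff 5.
- E4: BR = Aggressive, leader payoff 1.
Among -2, 2, 5, 1, the best is 5 at E3. Subgame-perfect outcome: (E3, Soft) with payoffs (5, 10).
For the simultaneous game, intersect best replies.
Incumbent's best replies: Soft→E4; Moderate→E3; Aggressive→E2.
Entrant's best replies: E1→Aggressive; E2→Aggressive; E3→Soft; E4→Aggressive.
The unique mutual best reply is (E2, Aggressive), giving (2, 9).
Entrant earns 10 sequentially versus 9 at the Nash outcome: better off.

better off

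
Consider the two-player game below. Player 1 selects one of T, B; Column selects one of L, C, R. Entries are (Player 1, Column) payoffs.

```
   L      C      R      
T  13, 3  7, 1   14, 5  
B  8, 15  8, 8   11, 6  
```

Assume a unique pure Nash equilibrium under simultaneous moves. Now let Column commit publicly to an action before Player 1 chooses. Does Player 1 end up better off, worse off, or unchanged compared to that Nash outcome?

Backward induction with Column moving first.
- L: BR = T, leader payoff 3.
- C: BR = B, leader payoff 8.
- R: BR = T, leader payoff 5.
Column's induced payoffs are 3, 8, 5, so Column commits to C. Subgame-perfect outcome: (B, C) with payoffs (8, 8).
Under simultaneous play:
Player 1's best replies: L→T; C→B; R→T.
Column's best replies: T→R; B→L.
The unique mutual best reply is (T, R), giving (14, 5).
Player 1 earns 8 sequentially versus 14 at the Nash outcome: worse off.

worse off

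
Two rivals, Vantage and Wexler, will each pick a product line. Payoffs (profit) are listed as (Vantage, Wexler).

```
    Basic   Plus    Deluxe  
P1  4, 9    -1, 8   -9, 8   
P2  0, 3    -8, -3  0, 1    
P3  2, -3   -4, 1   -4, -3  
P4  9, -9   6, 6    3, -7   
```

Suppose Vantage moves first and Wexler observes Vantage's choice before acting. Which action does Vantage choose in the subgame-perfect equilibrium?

Backward induction with Vantage moving first.
- P1 → Wexler plays Basic (best of 9, 8, 8); Vantage gets 4.
- P2 → Wexler plays Basic (best of 3, -3, 1); Vantage gets 0.
- P3 → Wexler plays Plus (best of -3, 1, -3); Vantage gets -4.
- P4 → Wexler plays Plus (best of -9, 6, -7); Vantage gets 6.
Among 4, 0, -4, 6, the best is 6 at P4. Subgame-perfect outcome: (P4, Plus) with payoffs (6, 6).

P4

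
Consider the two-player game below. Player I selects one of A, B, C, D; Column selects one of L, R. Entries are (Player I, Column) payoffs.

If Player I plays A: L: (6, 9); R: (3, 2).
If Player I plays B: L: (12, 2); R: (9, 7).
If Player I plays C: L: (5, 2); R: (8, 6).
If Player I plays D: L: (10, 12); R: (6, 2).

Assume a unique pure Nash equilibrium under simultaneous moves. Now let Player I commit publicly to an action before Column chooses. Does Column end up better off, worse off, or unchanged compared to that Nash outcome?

better off

Work backward from Column's decision.
- A: Column compares 9, 2 and picks L; Player I would get 6.
- B: Column compares 2, 7 and picks R; Player I would get 9.
- C: Column compares 2, 6 and picks R; Player I would get 8.
- D: Column compares 12, 2 and picks L; Player I would get 10.
Player I's induced payoffs are 6, 9, 8, 10, so Player I commits to D. Subgame-perfect outcome: (D, L) with payoffs (10, 12).
Under simultaneous play:
Player I's best replies: L→B; R→B.
Column's best replies: A→L; B→R; C→R; D→L.
The unique mutual best reply is (B, R), giving (9, 7).
Column earns 12 sequentially versus 7 at the Nash outcome: better off.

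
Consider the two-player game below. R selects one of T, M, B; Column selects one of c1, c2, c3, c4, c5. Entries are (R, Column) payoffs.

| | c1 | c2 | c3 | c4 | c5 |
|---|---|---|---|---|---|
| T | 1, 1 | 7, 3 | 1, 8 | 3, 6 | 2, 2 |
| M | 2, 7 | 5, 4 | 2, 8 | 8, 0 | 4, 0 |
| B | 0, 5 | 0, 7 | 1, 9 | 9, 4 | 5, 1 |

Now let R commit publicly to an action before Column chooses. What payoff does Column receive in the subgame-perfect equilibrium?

8

Work backward from Column's decision.
- T → Column plays c3 (best of 1, 3, 8, 6, 2); R gets 1.
- M → Column plays c3 (best of 7, 4, 8, 0, 0); R gets 2.
- B → Column plays c3 (best of 5, 7, 9, 4, 1); R gets 1.
Among 1, 2, 1, the best is 2 at M. Subgame-perfect outcome: (M, c3) with payoffs (2, 8).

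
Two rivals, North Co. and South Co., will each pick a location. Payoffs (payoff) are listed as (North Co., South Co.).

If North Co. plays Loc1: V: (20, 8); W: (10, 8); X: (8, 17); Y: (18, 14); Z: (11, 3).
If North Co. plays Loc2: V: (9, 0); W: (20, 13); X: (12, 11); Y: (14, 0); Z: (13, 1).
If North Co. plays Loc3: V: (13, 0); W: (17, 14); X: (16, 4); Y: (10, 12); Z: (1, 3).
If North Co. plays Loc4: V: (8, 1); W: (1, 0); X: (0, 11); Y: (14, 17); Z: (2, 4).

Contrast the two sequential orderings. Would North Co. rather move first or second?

first

If North Co. leads: South Co.'s best replies are Loc1→X, Loc2→W, Loc3→W, Loc4→Y; North Co.'s induced payoffs 8, 20, 17, 14; outcome (Loc2, W), payoffs (20, 13).
If South Co. leads: North Co.'s best replies are V→Loc1, W→Loc2, X→Loc3, Y→Loc1, Z→Loc2; South Co.'s induced payoffs 8, 13, 4, 14, 1; outcome (Loc1, Y), payoffs (18, 14).
North Co. gets 20 moving first and 18 moving second, so North Co. prefers to move first.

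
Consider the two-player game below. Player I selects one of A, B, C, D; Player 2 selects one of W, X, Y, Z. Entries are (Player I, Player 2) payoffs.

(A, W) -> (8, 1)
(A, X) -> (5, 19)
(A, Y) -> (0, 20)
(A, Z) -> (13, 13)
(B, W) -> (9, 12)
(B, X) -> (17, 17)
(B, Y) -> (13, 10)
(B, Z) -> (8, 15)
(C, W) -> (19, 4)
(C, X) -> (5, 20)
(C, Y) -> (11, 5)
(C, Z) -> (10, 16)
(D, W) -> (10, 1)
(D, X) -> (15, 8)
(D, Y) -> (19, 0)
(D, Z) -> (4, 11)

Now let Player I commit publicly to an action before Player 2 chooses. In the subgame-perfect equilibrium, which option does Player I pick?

B

Backward induction with Player I moving first.
- A → Player 2 plays Y (best of 1, 19, 20, 13); Player I gets 0.
- B → Player 2 plays X (best of 12, 17, 10, 15); Player I gets 17.
- C → Player 2 plays X (best of 4, 20, 5, 16); Player I gets 5.
- D → Player 2 plays Z (best of 1, 8, 0, 11); Player I gets 4.
Player I's induced payoffs are 0, 17, 5, 4, so Player I commits to B. Subgame-perfect outcome: (B, X) with payoffs (17, 17).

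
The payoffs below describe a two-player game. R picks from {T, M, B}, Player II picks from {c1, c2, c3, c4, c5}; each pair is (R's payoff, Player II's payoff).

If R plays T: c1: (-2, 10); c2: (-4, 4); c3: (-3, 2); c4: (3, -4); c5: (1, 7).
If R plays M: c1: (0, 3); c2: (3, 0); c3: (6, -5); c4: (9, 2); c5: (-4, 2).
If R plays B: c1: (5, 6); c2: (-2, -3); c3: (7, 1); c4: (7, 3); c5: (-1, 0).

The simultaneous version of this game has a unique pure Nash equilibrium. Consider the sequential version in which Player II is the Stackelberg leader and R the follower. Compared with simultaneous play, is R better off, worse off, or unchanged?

worse off

Work backward from R's decision.
- c1: R compares -2, 0, 5 and picks B; Player II would get 6.
- c2: R compares -4, 3, -2 and picks M; Player II would get 0.
- c3: R compares -3, 6, 7 and picks B; Player II would get 1.
- c4: R compares 3, 9, 7 and picks M; Player II would get 2.
- c5: R compares 1, -4, -1 and picks T; Player II would get 7.
Maximizing over 6, 0, 1, 2, 7, Player II chooses c5. Subgame-perfect outcome: (T, c5) with payoffs (1, 7).
Under simultaneous play:
R's best replies: c1→B; c2→M; c3→B; c4→M; c5→T.
Player II's best replies: T→c1; M→c1; B→c1.
The unique mutual best reply is (B, c1), giving (5, 6).
R earns 1 sequentially versus 5 at the Nash outcome: worse off.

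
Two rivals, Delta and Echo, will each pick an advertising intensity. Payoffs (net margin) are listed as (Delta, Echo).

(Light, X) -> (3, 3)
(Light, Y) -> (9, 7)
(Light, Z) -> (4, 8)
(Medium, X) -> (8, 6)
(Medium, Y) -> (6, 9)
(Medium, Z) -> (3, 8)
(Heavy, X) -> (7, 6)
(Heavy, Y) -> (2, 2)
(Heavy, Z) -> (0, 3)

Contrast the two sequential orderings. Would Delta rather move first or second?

If Delta leads: Echo's best replies are Light→Z, Medium→Y, Heavy→X; Delta's induced payoffs 4, 6, 7; outcome (Heavy, X), payoffs (7, 6).
If Echo leads: Delta's best replies are X→Medium, Y→Light, Z→Light; Echo's induced payoffs 6, 7, 8; outcome (Light, Z), payoffs (4, 8).
Delta gets 7 moving first and 4 moving second, so Delta prefers to move first.

first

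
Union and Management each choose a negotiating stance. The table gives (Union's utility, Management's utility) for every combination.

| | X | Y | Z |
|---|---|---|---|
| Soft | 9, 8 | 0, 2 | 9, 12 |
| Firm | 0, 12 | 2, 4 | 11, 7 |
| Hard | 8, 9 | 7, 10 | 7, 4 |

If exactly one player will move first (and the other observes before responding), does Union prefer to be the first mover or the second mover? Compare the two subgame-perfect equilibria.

If Union leads: Management's best replies are Soft→Z, Firm→X, Hard→Y; Union's induced payoffs 9, 0, 7; outcome (Soft, Z), payoffs (9, 12).
If Management leads: Union's best replies are X→Soft, Y→Hard, Z→Firm; Management's induced payoffs 8, 10, 7; outcome (Hard, Y), payoffs (7, 10).
Union gets 9 moving first and 7 moving second, so Union prefers to move first.

first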